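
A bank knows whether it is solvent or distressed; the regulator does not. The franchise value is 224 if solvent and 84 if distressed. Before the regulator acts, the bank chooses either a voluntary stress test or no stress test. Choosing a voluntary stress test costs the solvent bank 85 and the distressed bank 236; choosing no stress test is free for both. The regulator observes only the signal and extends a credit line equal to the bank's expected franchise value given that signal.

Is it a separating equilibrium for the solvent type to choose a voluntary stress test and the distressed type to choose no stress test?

If types separate, stress test earns payment 224 and no stress test earns 84.
Solvent: stress test gives 224 − 85 = 139; no stress test gives 84 − 0 = 84. No deviation. ✓
Distressed: no stress test gives 84 − 0 = 84; stress test gives 224 − 236 = -12. No deviation. ✓
Both incentive constraints hold.

Yes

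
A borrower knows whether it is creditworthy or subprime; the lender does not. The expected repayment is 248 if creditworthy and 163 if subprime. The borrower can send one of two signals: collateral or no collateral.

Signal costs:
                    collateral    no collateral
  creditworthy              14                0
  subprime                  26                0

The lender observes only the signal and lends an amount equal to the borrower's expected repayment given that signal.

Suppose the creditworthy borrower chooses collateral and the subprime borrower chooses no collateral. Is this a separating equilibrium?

If types separate, collateral earns payment 248 and no collateral earns 163.
Creditworthy: collateral gives 248 − 14 = 234; no collateral gives 163 − 0 = 163. No deviation. ✓
Subprime: no collateral gives 163 − 0 = 163; collateral gives 248 − 26 = 222. Would deviate. ✗

No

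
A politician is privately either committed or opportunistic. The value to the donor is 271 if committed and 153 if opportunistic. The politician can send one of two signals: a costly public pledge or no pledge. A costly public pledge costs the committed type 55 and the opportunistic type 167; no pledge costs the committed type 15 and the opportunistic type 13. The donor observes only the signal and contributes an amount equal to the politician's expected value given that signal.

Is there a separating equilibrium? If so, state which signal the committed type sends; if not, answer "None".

pledge

Try committed → pledge, opportunistic → no pledge:
  If types separate, pledge earns payment 271 and no pledge earns 153.
  Committed: pledge gives 271 − 55 = 216; no pledge gives 153 − 15 = 138. No deviation. ✓
  Opportunistic: no pledge gives 153 − 13 = 140; pledge gives 271 − 167 = 104. No deviation. ✓
Both hold — the committed type sends pledge.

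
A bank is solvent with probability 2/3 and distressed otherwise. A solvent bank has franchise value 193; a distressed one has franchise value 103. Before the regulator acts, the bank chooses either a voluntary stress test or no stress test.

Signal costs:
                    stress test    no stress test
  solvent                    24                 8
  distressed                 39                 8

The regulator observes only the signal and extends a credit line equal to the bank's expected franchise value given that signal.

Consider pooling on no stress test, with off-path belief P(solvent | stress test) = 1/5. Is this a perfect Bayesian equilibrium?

At the pooled signal (no stress test) the regulator holds the prior 2/3 and pays 2/3·193 + 1/3·103 = 163. Off-path (stress test) belief 1/5 gives 1/5·193 + 4/5·103 = 121.
Solvent: no stress test gives 163 − 8 = 155; stress test gives 121 − 24 = 97. Stays. ✓
Distressed: no stress test gives 163 − 8 = 155; stress test gives 121 − 39 = 82. Stays. ✓

Yes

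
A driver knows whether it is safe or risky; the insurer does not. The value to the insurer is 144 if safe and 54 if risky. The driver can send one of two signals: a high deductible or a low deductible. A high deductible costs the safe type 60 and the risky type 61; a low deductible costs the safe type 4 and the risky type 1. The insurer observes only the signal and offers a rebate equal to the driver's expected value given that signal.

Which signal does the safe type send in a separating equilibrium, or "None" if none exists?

Try safe → high deductible, risky → low deductible:
  If types separate, high deductible earns payment 144 and low deductible earns 54.
  Safe: high deductible gives 144 − 60 = 84; low deductible gives 54 − 4 = 50. No deviation. ✓
  Risky: low deductible gives 54 − 1 = 53; high deductible gives 144 − 61 = 83. Would deviate. ✗
Try safe → low deductible, risky → high deductible:
  If types separate, low deductible earns payment 144 and high deductible earns 54.
  Safe: low deductible gives 144 − 4 = 140; high deductible gives 54 − 60 = -6. No deviation. ✓
  Risky: high deductible gives 54 − 61 = -7; low deductible gives 144 − 1 = 143. Would deviate. ✗
Neither assignment is incentive-compatible.

None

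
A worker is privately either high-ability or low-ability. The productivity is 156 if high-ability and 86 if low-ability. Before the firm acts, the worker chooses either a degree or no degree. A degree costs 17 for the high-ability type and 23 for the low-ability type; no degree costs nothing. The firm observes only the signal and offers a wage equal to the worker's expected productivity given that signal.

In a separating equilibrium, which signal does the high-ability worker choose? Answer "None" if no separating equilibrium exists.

Try high-ability → degree, low-ability → no degree:
  If types separate, degree earns payment 156 and no degree earns 86.
  High-ability: degree gives 156 − 17 = 139; no degree gives 86 − 0 = 86. No deviation. ✓
  Low-ability: no degree gives 86 − 0 = 86; degree gives 156 − 23 = 133. Would deviate. ✗
Try high-ability → no degree, low-ability → degree:
  If types separate, no degree earns payment 156 and degree earns 86.
  High-ability: no degree gives 156 − 0 = 156; degree gives 86 − 17 = 69. No deviation. ✓
  Low-ability: degree gives 86 − 23 = 63; no degree gives 156 − 0 = 156. Would deviate. ✗
Neither assignment is incentive-compatible.

None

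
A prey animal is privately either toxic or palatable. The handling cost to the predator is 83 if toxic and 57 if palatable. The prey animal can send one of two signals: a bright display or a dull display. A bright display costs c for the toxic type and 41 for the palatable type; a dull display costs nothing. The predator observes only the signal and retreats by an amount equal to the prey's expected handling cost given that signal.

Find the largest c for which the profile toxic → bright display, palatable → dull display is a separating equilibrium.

Under separation: bright display → toxic (pays 83); dull display → palatable (pays 57).
Palatable: 57 − 0 = 57 ≥ 83 − 41 = 42. Holds regardless of c. ✓
Toxic: 83 − c ≥ 57 − 0, so c ≤ 83 − 57 = 26.

26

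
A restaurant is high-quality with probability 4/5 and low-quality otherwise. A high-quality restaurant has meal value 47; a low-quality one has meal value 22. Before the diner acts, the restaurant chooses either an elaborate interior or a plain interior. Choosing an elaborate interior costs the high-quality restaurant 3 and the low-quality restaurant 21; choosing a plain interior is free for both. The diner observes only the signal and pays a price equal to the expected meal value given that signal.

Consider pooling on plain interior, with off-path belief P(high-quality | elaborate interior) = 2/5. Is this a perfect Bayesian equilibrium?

At the pooled signal (plain interior) the diner holds the prior 4/5 and pays 4/5·47 + 1/5·22 = 42. Off-path (elaborate interior) belief 2/5 gives 2/5·47 + 3/5·22 = 32.
High-quality: plain interior gives 42 − 0 = 42; elaborate interior gives 32 − 3 = 29. Stays. ✓
Low-quality: plain interior gives 42 − 0 = 42; elaborate interior gives 32 − 21 = 11. Stays. ✓

Yes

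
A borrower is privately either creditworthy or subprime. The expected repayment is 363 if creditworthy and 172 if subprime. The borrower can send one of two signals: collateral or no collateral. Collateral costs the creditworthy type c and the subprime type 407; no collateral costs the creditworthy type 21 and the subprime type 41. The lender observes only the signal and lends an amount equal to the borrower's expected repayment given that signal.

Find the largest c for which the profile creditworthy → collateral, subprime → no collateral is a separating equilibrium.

212

Under separation: collateral → creditworthy (pays 363); no collateral → subprime (pays 172).
Subprime: 172 − 41 = 131 ≥ 363 − 407 = -44. Holds regardless of c. ✓
Creditworthy: 363 − c ≥ 172 − 21, so c ≤ 363 − 151 = 212.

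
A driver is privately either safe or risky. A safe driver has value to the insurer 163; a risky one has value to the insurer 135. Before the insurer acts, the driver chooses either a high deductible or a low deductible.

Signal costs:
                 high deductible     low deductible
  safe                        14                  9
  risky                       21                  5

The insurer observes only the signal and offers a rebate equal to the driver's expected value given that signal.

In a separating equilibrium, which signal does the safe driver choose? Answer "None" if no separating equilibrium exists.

Try safe → high deductible, risky → low deductible:
  Under separation the insurer infers type exactly: high deductible → safe (pays 163), low deductible → risky (pays 135).
  Safe: high deductible gives 163 − 14 = 149; low deductible gives 135 − 9 = 126. No deviation. ✓
  Risky: low deductible gives 135 − 5 = 130; high deductible gives 163 − 21 = 142. Would deviate. ✗
Try safe → low deductible, risky → high deductible:
  Under separation the insurer infers type exactly: low deductible → safe (pays 163), high deductible → risky (pays 135).
  Safe: low deductible gives 163 − 9 = 154; high deductible gives 135 − 14 = 121. No deviation. ✓
  Risky: high deductible gives 135 − 21 = 114; low deductible gives 163 − 5 = 158. Would deviate. ✗
Neither assignment is incentive-compatible.

None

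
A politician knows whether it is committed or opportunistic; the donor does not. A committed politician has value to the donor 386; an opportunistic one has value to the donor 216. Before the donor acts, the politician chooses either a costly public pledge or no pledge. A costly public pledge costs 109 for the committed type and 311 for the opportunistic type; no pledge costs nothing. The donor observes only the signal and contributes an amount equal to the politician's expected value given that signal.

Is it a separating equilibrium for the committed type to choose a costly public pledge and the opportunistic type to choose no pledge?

Yes

If types separate, pledge earns payment 386 and no pledge earns 216.
Committed: pledge gives 386 − 109 = 277; no pledge gives 216 − 0 = 216. No deviation. ✓
Opportunistic: no pledge gives 216 − 0 = 216; pledge gives 386 − 311 = 75. No deviation. ✓
Neither type gains from mimicking the other.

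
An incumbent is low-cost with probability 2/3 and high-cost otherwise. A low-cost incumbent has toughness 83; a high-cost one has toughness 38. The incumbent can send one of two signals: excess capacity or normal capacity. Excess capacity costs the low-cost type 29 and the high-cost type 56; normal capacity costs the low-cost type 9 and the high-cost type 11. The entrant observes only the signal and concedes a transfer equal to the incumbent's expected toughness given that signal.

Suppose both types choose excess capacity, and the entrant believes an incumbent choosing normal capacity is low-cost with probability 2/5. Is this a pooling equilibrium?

No

On the equilibrium path (excess capacity) the entrant holds the prior 2/3 and pays 2/3·83 + 1/3·38 = 68. Off-path (normal capacity) belief 2/5 gives 2/5·83 + 3/5·38 = 56.
Low-cost: excess capacity gives 68 − 29 = 39; normal capacity gives 56 − 9 = 47. Deviates. ✗
High-cost: excess capacity gives 68 − 56 = 12; normal capacity gives 56 − 11 = 45. Deviates. ✗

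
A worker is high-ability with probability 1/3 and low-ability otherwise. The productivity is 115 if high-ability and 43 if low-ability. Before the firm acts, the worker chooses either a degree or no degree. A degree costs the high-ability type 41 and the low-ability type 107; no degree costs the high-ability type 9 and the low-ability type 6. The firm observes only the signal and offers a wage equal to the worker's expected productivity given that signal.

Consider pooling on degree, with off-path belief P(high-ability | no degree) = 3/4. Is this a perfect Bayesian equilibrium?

At the pooled signal (degree) the firm holds the prior 1/3 and pays 1/3·115 + 2/3·43 = 67. Off-path (no degree) belief 3/4 gives 3/4·115 + 1/4·43 = 97.
High-ability: degree gives 67 − 41 = 26; no degree gives 97 − 9 = 88. Deviates. ✗
Low-ability: degree gives 67 − 107 = -40; no degree gives 97 − 6 = 91. Deviates. ✗

No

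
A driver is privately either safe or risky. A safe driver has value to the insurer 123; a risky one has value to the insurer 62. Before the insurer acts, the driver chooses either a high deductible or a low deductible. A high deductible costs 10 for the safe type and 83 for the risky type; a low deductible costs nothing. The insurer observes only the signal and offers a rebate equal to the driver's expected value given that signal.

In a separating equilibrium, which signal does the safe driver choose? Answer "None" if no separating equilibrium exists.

Try safe → high deductible, risky → low deductible:
  If types separate, high deductible earns payment 123 and low deductible earns 62.
  Safe: high deductible gives 123 − 10 = 113; low deductible gives 62 − 0 = 62. No deviation. ✓
  Risky: low deductible gives 62 − 0 = 62; high deductible gives 123 − 83 = 40. No deviation. ✓
Both hold — the safe type sends high deductible.

high deductible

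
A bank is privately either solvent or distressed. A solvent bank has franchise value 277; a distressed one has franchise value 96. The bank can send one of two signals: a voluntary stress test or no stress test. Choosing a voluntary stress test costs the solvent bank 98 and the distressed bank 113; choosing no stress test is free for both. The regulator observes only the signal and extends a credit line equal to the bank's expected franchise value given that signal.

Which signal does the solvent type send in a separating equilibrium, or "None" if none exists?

Try solvent → stress test, distressed → no stress test:
  If types separate, stress test earns payment 277 and no stress test earns 96.
  Solvent: stress test gives 277 − 98 = 179; no stress test gives 96 − 0 = 96. No deviation. ✓
  Distressed: no stress test gives 96 − 0 = 96; stress test gives 277 − 113 = 164. Would deviate. ✗
Try solvent → no stress test, distressed → stress test:
  If types separate, no stress test earns payment 277 and stress test earns 96.
  Solvent: no stress test gives 277 − 0 = 277; stress test gives 96 − 98 = -2. No deviation. ✓
  Distressed: stress test gives 96 − 113 = -17; no stress test gives 277 − 0 = 277. Would deviate. ✗
Neither assignment is incentive-compatible.

None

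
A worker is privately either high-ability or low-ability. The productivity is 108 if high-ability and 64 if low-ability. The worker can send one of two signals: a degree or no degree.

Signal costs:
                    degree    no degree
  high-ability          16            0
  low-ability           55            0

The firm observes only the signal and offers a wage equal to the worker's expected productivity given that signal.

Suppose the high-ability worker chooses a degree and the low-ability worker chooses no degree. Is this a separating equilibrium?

Yes

If types separate, degree earns payment 108 and no degree earns 64.
High-ability: degree gives 108 − 16 = 92; no degree gives 64 − 0 = 64. No deviation. ✓
Low-ability: no degree gives 64 − 0 = 64; degree gives 108 − 55 = 53. No deviation. ✓
Both incentive constraints hold.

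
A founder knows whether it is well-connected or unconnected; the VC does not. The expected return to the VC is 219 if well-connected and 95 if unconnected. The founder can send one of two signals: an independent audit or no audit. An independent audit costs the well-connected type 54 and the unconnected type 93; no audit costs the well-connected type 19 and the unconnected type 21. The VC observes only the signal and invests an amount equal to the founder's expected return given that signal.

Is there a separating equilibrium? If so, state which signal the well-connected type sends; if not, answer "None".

Try well-connected → audit, unconnected → no audit:
  Under separation the VC infers type exactly: audit → well-connected (pays 219), no audit → unconnected (pays 95).
  Well-connected: audit gives 219 − 54 = 165; no audit gives 95 − 19 = 76. No deviation. ✓
  Unconnected: no audit gives 95 − 21 = 74; audit gives 219 − 93 = 126. Would deviate. ✗
Try well-connected → no audit, unconnected → audit:
  Under separation the VC infers type exactly: no audit → well-connected (pays 219), audit → unconnected (pays 95).
  Well-connected: no audit gives 219 − 19 = 200; audit gives 95 − 54 = 41. No deviation. ✓
  Unconnected: audit gives 95 − 93 = 2; no audit gives 219 − 21 = 198. Would deviate. ✗
Neither assignment is incentive-compatible.

None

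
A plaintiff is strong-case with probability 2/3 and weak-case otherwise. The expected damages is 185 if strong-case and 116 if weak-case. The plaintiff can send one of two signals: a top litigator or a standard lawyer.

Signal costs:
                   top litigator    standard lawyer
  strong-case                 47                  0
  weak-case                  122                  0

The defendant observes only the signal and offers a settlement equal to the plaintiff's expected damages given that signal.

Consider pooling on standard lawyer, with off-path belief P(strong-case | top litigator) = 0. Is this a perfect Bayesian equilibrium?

Yes

On the equilibrium path (standard lawyer) the defendant holds the prior 2/3 and pays 2/3·185 + 1/3·116 = 162. Off-path (top litigator) belief 0 gives 0·185 + 1·116 = 116.
Strong-case: standard lawyer gives 162 − 0 = 162; top litigator gives 116 − 47 = 69. Stays. ✓
Weak-case: standard lawyer gives 162 − 0 = 162; top litigator gives 116 − 122 = -6. Stays. ✓
Beliefs are Bayes-consistent on-path and both types best-respond.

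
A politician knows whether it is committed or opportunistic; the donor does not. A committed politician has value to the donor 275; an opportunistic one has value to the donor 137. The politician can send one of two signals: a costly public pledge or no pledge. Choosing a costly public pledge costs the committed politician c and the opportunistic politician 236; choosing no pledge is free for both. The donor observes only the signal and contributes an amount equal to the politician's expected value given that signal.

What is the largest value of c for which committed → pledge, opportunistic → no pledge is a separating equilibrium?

Under separation: pledge → committed (pays 275); no pledge → opportunistic (pays 137).
Opportunistic: 137 − 0 = 137 ≥ 275 − 236 = 39. Holds regardless of c. ✓
Committed: 275 − c ≥ 137 − 0, so c ≤ 275 − 137 = 138.

138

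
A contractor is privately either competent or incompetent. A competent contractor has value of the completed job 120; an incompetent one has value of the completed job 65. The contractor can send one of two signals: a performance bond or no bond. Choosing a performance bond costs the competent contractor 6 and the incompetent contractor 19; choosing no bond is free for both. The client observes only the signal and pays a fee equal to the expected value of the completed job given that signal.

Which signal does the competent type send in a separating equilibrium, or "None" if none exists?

None

Try competent → bond, incompetent → no bond:
  Under separation the client infers type exactly: bond → competent (pays 120), no bond → incompetent (pays 65).
  Competent: bond gives 120 − 6 = 114; no bond gives 65 − 0 = 65. No deviation. ✓
  Incompetent: no bond gives 65 − 0 = 65; bond gives 120 − 19 = 101. Would deviate. ✗
Try competent → no bond, incompetent → bond:
  Under separation the client infers type exactly: no bond → competent (pays 120), bond → incompetent (pays 65).
  Competent: no bond gives 120 − 0 = 120; bond gives 65 − 6 = 59. No deviation. ✓
  Incompetent: bond gives 65 − 19 = 46; no bond gives 120 − 0 = 120. Would deviate. ✗
Neither assignment is incentive-compatible.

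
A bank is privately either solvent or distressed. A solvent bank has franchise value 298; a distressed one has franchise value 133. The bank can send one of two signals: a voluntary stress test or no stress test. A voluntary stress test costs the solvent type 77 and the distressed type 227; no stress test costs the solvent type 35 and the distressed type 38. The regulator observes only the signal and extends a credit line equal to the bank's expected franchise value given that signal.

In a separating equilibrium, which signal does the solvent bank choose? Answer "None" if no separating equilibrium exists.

Try solvent → stress test, distressed → no stress test:
  If types separate, stress test earns payment 298 and no stress test earns 133.
  Solvent: stress test gives 298 − 77 = 221; no stress test gives 133 − 35 = 98. No deviation. ✓
  Distressed: no stress test gives 133 − 38 = 95; stress test gives 298 − 227 = 71. No deviation. ✓
Both hold — the solvent type sends stress test.

stress test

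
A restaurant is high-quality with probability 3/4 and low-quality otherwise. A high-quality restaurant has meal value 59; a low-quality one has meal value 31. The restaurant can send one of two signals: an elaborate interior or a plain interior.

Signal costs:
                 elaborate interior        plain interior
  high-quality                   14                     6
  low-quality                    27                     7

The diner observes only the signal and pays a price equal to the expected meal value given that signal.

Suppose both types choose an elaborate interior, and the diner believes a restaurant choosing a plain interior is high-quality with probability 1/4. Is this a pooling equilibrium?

At the pooled signal (elaborate interior) the diner holds the prior 3/4 and pays 3/4·59 + 1/4·31 = 52. Off-path (plain interior) belief 1/4 gives 1/4·59 + 3/4·31 = 38.
High-quality: elaborate interior gives 52 − 14 = 38; plain interior gives 38 − 6 = 32. Stays. ✓
Low-quality: elaborate interior gives 52 − 27 = 25; plain interior gives 38 − 7 = 31. Deviates. ✗

No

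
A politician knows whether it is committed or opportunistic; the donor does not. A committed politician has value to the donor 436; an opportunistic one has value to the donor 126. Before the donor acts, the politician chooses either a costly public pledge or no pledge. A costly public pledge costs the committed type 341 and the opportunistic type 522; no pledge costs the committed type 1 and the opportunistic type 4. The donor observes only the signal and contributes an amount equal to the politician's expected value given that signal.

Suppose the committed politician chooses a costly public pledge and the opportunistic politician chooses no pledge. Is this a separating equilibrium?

Under separation the donor infers type exactly: pledge → committed (pays 436), no pledge → opportunistic (pays 126).
Committed: pledge gives 436 − 341 = 95; no pledge gives 126 − 1 = 125. Would deviate. ✗
Opportunistic: no pledge gives 126 − 4 = 122; pledge gives 436 − 522 = -86. No deviation. ✓

No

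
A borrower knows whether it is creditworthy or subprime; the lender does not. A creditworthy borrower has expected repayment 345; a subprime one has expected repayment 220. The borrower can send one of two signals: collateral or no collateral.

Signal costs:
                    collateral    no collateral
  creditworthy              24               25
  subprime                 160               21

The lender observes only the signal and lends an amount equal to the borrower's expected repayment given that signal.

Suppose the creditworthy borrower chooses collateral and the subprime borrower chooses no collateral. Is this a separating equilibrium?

Yes

If types separate, collateral earns payment 345 and no collateral earns 220.
Creditworthy: collateral gives 345 − 24 = 321; no collateral gives 220 − 25 = 195. No deviation. ✓
Subprime: no collateral gives 220 − 21 = 199; collateral gives 345 − 160 = 185. No deviation. ✓
Neither type gains from mimicking the other.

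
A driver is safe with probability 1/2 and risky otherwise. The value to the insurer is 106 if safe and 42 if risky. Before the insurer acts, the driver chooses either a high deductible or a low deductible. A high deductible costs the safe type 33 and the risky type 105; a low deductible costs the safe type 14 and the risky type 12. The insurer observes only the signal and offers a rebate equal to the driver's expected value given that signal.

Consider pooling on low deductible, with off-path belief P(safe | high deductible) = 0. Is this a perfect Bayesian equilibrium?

On the equilibrium path (low deductible) the insurer holds the prior 1/2 and pays 1/2·106 + 1/2·42 = 74. Off-path (high deductible) belief 0 gives 0·106 + 1·42 = 42.
Safe: low deductible gives 74 − 14 = 60; high deductible gives 42 − 33 = 9. Stays. ✓
Risky: low deductible gives 74 − 12 = 62; high deductible gives 42 − 105 = -63. Stays. ✓
Beliefs are Bayes-consistent on-path and both types best-respond.

Yes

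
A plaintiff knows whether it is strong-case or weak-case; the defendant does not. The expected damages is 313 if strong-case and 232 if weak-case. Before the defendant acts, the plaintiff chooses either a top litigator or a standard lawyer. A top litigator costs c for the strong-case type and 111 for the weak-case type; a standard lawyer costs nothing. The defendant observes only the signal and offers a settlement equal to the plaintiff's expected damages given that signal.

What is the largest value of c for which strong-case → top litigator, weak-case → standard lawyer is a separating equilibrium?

81

Under separation: top litigator → strong-case (pays 313); standard lawyer → weak-case (pays 232).
Weak-case: 232 − 0 = 232 ≥ 313 − 111 = 202. Holds regardless of c. ✓
Strong-case: 313 − c ≥ 232 − 0, so c ≤ 313 − 232 = 81.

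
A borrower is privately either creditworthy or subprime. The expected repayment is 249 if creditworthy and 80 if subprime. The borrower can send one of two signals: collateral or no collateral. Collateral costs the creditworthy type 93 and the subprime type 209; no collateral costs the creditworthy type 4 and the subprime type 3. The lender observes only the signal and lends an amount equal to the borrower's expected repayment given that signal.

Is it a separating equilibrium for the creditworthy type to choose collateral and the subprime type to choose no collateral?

Yes

Under separation the lender infers type exactly: collateral → creditworthy (pays 249), no collateral → subprime (pays 80).
Creditworthy: collateral gives 249 − 93 = 156; no collateral gives 80 − 4 = 76. No deviation. ✓
Subprime: no collateral gives 80 − 3 = 77; collateral gives 249 − 209 = 40. No deviation. ✓
Both incentive constraints hold.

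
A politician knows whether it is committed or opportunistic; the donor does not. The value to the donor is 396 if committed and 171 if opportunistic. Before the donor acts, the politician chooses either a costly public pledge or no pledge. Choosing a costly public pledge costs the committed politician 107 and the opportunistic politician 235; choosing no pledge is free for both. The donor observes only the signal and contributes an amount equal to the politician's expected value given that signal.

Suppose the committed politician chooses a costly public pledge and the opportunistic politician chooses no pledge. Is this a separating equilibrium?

Yes

If types separate, pledge earns payment 396 and no pledge earns 171.
Committed: pledge gives 396 − 107 = 289; no pledge gives 171 − 0 = 171. No deviation. ✓
Opportunistic: no pledge gives 171 − 0 = 171; pledge gives 396 − 235 = 161. No deviation. ✓
Neither type gains from mimicking the other.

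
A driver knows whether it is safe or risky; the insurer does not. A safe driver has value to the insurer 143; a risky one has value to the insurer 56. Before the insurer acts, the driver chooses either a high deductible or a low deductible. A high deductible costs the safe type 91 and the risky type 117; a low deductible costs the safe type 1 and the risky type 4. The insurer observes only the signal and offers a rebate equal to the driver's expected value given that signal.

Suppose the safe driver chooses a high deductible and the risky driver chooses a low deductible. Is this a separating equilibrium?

Under separation the insurer infers type exactly: high deductible → safe (pays 143), low deductible → risky (pays 56).
Safe: high deductible gives 143 − 91 = 52; low deductible gives 56 − 1 = 55. Would deviate. ✗
Risky: low deductible gives 56 − 4 = 52; high deductible gives 143 − 117 = 26. No deviation. ✓

No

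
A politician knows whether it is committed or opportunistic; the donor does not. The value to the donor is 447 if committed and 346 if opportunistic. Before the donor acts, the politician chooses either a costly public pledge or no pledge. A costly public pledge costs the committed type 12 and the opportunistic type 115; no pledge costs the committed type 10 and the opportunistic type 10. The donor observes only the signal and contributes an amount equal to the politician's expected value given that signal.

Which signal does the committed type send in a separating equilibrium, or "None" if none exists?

pledge

Try committed → pledge, opportunistic → no pledge:
  If types separate, pledge earns payment 447 and no pledge earns 346.
  Committed: pledge gives 447 − 12 = 435; no pledge gives 346 − 10 = 336. No deviation. ✓
  Opportunistic: no pledge gives 346 − 10 = 336; pledge gives 447 − 115 = 332. No deviation. ✓
Both hold — the committed type sends pledge.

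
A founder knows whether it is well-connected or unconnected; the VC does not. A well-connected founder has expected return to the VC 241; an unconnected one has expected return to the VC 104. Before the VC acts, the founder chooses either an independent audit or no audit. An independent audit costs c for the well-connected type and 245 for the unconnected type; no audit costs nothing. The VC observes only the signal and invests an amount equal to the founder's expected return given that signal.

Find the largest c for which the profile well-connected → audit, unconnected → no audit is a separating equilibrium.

137

Under separation: audit → well-connected (pays 241); no audit → unconnected (pays 104).
Unconnected: 104 − 0 = 104 ≥ 241 − 245 = -4. Holds regardless of c. ✓
Well-connected: 241 − c ≥ 104 − 0, so c ≤ 241 − 104 = 137.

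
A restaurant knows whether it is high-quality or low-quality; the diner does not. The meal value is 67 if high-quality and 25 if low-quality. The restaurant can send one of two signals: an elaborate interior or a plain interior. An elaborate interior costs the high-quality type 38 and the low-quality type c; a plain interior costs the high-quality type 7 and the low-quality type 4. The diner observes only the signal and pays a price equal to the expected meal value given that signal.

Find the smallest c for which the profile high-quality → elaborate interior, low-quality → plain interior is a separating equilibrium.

Under separation: elaborate interior → high-quality (pays 67); plain interior → low-quality (pays 25).
High-quality: 67 − 38 = 29 ≥ 25 − 7 = 18. Holds regardless of c. ✓
Low-quality: 25 − 4 ≥ 67 − c, so c ≥ 67 − 21 = 46.

46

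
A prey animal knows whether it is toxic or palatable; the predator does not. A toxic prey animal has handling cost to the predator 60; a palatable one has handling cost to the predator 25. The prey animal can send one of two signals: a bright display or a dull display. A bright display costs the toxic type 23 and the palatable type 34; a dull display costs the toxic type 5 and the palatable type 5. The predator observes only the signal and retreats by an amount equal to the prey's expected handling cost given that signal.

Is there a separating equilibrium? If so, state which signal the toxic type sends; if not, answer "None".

None

Try toxic → bright display, palatable → dull display:
  If types separate, bright display earns payment 60 and dull display earns 25.
  Toxic: bright display gives 60 − 23 = 37; dull display gives 25 − 5 = 20. No deviation. ✓
  Palatable: dull display gives 25 − 5 = 20; bright display gives 60 − 34 = 26. Would deviate. ✗
Try toxic → dull display, palatable → bright display:
  If types separate, dull display earns payment 60 and bright display earns 25.
  Toxic: dull display gives 60 − 5 = 55; bright display gives 25 − 23 = 2. No deviation. ✓
  Palatable: bright display gives 25 − 34 = -9; dull display gives 60 − 5 = 55. Would deviate. ✗
Neither assignment is incentive-compatible.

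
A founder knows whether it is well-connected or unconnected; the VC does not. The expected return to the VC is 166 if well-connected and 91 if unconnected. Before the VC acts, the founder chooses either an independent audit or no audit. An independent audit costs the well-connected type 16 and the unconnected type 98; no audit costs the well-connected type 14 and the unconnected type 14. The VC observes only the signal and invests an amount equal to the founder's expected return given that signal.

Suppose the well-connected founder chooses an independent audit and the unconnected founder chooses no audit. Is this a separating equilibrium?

Yes

Under separation the VC infers type exactly: audit → well-connected (pays 166), no audit → unconnected (pays 91).
Well-connected: audit gives 166 − 16 = 150; no audit gives 91 − 14 = 77. No deviation. ✓
Unconnected: no audit gives 91 − 14 = 77; audit gives 166 − 98 = 68. No deviation. ✓
Neither type gains from mimicking the other.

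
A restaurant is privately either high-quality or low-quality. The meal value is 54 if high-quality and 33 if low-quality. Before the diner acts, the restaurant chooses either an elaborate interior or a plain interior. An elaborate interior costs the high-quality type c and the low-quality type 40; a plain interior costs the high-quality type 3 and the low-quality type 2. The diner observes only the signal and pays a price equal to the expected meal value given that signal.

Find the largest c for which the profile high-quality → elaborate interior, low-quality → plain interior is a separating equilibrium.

Under separation: elaborate interior → high-quality (pays 54); plain interior → low-quality (pays 33).
Low-quality: 33 − 2 = 31 ≥ 54 − 40 = 14. Holds regardless of c. ✓
High-quality: 54 − c ≥ 33 − 3, so c ≤ 54 − 30 = 24.

24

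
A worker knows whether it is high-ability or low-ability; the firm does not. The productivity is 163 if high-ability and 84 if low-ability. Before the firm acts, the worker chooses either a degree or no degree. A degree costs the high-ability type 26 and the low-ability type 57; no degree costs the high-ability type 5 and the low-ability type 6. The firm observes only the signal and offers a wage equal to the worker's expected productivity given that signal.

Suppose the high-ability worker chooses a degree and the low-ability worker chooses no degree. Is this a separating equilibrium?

Under separation the firm infers type exactly: degree → high-ability (pays 163), no degree → low-ability (pays 84).
High-ability: degree gives 163 − 26 = 137; no degree gives 84 − 5 = 79. No deviation. ✓
Low-ability: no degree gives 84 − 6 = 78; degree gives 163 − 57 = 106. Would deviate. ✗

No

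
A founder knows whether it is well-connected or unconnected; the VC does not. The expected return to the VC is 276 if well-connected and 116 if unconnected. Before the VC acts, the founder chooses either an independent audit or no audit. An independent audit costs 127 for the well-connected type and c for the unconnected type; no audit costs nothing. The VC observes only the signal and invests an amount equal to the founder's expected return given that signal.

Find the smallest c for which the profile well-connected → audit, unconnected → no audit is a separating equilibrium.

160

Under separation: audit → well-connected (pays 276); no audit → unconnected (pays 116).
Well-connected: 276 − 127 = 149 ≥ 116 − 0 = 116. Holds regardless of c. ✓
Unconnected: 116 − 0 ≥ 276 − c, so c ≥ 276 − 116 = 160.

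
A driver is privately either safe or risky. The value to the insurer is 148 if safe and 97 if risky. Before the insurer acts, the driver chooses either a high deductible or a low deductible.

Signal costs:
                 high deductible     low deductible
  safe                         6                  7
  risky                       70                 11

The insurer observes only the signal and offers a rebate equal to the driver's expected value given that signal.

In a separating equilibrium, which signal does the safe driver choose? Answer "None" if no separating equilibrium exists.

high deductible

Try safe → high deductible, risky → low deductible:
  If types separate, high deductible earns payment 148 and low deductible earns 97.
  Safe: high deductible gives 148 − 6 = 142; low deductible gives 97 − 7 = 90. No deviation. ✓
  Risky: low deductible gives 97 − 11 = 86; high deductible gives 148 − 70 = 78. No deviation. ✓
Both hold — the safe type sends high deductible.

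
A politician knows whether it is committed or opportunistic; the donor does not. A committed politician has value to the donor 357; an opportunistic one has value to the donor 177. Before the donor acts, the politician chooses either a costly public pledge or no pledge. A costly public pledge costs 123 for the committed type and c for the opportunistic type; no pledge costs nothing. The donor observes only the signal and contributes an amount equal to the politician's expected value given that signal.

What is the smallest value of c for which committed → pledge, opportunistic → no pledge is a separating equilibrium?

Under separation: pledge → committed (pays 357); no pledge → opportunistic (pays 177).
Committed: 357 − 123 = 234 ≥ 177 − 0 = 177. Holds regardless of c. ✓
Opportunistic: 177 − 0 ≥ 357 − c, so c ≥ 357 − 177 = 180.

180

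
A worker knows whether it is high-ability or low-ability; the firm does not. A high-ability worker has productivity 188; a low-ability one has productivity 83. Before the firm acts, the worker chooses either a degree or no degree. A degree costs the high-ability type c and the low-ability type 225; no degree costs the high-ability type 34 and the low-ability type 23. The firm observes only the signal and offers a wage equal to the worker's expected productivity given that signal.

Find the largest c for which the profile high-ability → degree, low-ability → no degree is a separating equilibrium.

Under separation: degree → high-ability (pays 188); no degree → low-ability (pays 83).
Low-ability: 83 − 23 = 60 ≥ 188 − 225 = -37. Holds regardless of c. ✓
High-ability: 188 − c ≥ 83 − 34, so c ≤ 188 − 49 = 139.

139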